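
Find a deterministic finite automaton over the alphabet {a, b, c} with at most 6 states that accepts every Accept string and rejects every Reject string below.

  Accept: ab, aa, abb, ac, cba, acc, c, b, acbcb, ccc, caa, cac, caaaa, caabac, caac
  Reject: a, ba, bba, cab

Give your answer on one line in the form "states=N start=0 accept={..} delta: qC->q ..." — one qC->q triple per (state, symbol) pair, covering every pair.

states=4 start=0 accept={0,2,3} delta: 0a->1 0b->0 0c->2 1a->0 1b->0 1c->0 2a->3 2b->2 2c->0 3a->0 3b->1 3c->0

Grow the machine one transition at a time. Run the examples from 0; the earliest place one falls off (shortest prefix, ties alphabetical) gets sent to the lowest-numbered state that keeps every Accept/Reject pair distinguishable — a pair clashes when both reach the same state with identical unread suffix — and to a fresh state only if none does.
a: 0a undefined. 0a->0: no, aa/a meet in 0. Open state 1: 0a->1.
b: 0b undefined. 0b->0: ok.
c: 0c undefined. 0c->0: no, ab/cab meet in 1 with "b" left. 0c->1: no, c/a meet in 1. Open state 2: 0c->2.
aa: 1a undefined. 1a->0: ok.
ab: 1b undefined. 1b->0: ok.
ac: 1c undefined. 1c->0: ok.
ca: 2a undefined. 2a->0: no, ab/cab meet in 0. 2a->1: no, ab/cab meet in 0. 2a->2: no, acbcb/cab meet in 2 with "b" left. Open state 3: 2a->3.
cb: 2b undefined. 2b->0: no, cba/a meet in 1. 2b->1: no, acbcb/a meet in 1. 2b->2: ok.
cc: 2c undefined. 2c->0: ok.
caa: 3a undefined. 3a->0: ok.
cab: 3b undefined. 3b->0: no, ab/cab meet in 0. 3b->1: ok.
cac: 3c undefined. 3c->0: ok.
All examples now run through 4 states with every (state, symbol) defined. Accept strings end in {0,2,3}, Reject strings end in {1}; accept={0,2,3}.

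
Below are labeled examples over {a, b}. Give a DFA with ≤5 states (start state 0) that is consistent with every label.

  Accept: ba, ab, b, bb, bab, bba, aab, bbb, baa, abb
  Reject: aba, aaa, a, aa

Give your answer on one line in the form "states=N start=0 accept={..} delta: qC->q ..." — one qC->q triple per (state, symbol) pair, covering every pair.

states=4 start=0 accept={2,3} delta: 0a->1 0b->2 1a->0 1b->3 2a->2 2b->2 3a->0 3b->2

Fold the examples into a partial DFA from state 0: repeatedly fix the first undefined (state, symbol) met by the shortest-then-alphabetical prefix, trying targets in increasing order and rejecting any under which an Accept and a Reject string meet in one state with the same remainder; add a state when all current targets are rejected. Accepting states are where Accept strings end.
a: 0a undefined. 0a->0: no, ba/aba meet in 0 with "ba" left. Open state 1: 0a->1.
b: 0b undefined. 0b->0: no, ba/a meet in 1. 0b->1: no, ba/aa meet in 1 with "a" left. Open state 2: 0b->2.
aa: 1a undefined. 1a->0: ok.
ab: 1b undefined. 1b->0: no, ab/aa meet in 0. 1b->1: no, ab/aaa meet in 1. 1b->2: no, ba/aba meet in 2 with "a" left. Open state 3: 1b->3.
ba: 2a undefined. 2a->0: no, ba/aa meet in 0. 2a->1: no, ba/aaa meet in 1. 2a->2: ok.
bb: 2b undefined. 2b->0: no, bb/aa meet in 0. 2b->1: no, bb/aaa meet in 1. 2b->2: ok.
aba: 3a undefined. 3a->0: ok.
abb: 3b undefined. 3b->0: no, abb/aba meet in 0. 3b->1: no, abb/aaa meet in 1. 3b->2: ok.
All examples now run through 4 states with every (state, symbol) defined. Accept strings end in {2,3}, Reject strings end in {0,1}; accept={2,3}.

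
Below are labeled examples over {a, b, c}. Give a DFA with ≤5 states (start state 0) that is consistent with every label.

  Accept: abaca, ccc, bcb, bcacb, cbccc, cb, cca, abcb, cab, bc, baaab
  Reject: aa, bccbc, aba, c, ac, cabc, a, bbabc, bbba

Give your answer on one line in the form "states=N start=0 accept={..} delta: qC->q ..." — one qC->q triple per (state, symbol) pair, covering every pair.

states=4 start=0 accept={2,3} delta: 0a->0 0b->1 0c->1 1a->1 1b->2 1c->3 2a->1 2b->0 2c->1 3a->2 3b->2 3c->2

Fold the examples into a partial DFA from state 0: repeatedly fix the first undefined (state, symbol) met by the shortest-then-alphabetical prefix, trying targets in increasing order and rejecting any under which an Accept and a Reject string meet in one state with the same remainder; add a state when all current targets are rejected. Accepting states are where Accept strings end.
a: 0a undefined. 0a->0: ok.
b: 0b undefined. 0b->0: no, bc/c meet in 0 with "c" left. Open state 1: 0b->1.
c: 0c undefined. 0c->0: no, ccc/aa meet in 0. 0c->1: ok.
ba: 1a undefined. 1a->0: no, abaca/aa meet in 0. 1a->1: ok.
bb: 1b undefined. 1b->0: no, cb/aa meet in 0. 1b->1: no, cb/aba meet in 1. Open state 2: 1b->2.
bc: 1c undefined. 1c->0: no, abaca/aa meet in 0. 1c->1: no, abaca/aba meet in 1. 1c->2: no, ccc/cabc meet in 2 with "c" left. Open state 3: 1c->3.
bba: 2a undefined. 2a->0: no, bc/bbabc meet in 3. 2a->1: ok.
bbb: 2b undefined. 2b->0: ok.
bca: 3a undefined. 3a->0: no, abaca/aa meet in 0. 3a->1: no, abaca/aba meet in 1. 3a->2: ok.
bcb: 3b undefined. 3b->0: no, bcb/aa meet in 0. 3b->1: no, bcb/aba meet in 1. 3b->2: ok.
bcc: 3c undefined. 3c->0: no, ccc/aa meet in 0. 3c->1: no, ccc/aba meet in 1. 3c->2: ok.
cbc: 2c undefined. 2c->0: no, bcacb/bccbc meet in 1. 2c->1: ok.
All examples now run through 4 states with every (state, symbol) defined. Accept strings end in {2,3}, Reject strings end in {0,1}; accept={2,3}.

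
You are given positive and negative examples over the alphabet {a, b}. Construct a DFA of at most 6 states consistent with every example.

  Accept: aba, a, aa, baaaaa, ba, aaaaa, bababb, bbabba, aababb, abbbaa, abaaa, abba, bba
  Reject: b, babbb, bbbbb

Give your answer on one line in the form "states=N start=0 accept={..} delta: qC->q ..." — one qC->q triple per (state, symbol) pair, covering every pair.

states=2 start=0 accept={0} delta: 0a->0 0b->1 1a->0 1b->0

Fold the examples into a partial DFA from state 0: repeatedly fix the first undefined (state, symbol) met by the shortest-then-alphabetical prefix, trying targets in increasing order and rejecting any under which an Accept and a Reject string meet in one state with the same remainder; add a state when all current targets are rejected. Accepting states are where Accept strings end.
a: 0a undefined. 0a->0: ok.
b: 0b undefined. 0b->0: no, aba/b meet in 0. Open state 1: 0b->1.
ba: 1a undefined. 1a->0: ok.
bb: 1b undefined. 1b->0: ok.
All examples now run through 2 states with every (state, symbol) defined. Accept strings end in {0}, Reject strings end in {1}; accept={0}.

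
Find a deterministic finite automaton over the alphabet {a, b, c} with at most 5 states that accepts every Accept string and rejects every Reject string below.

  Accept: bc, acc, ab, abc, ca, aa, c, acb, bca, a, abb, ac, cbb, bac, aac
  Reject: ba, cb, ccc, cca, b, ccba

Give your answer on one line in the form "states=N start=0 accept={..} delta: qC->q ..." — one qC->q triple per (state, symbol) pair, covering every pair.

State merging on the prefix tree: take the shortest (then alphabetical) example prefix whose next move is undefined and point that move at state 0, else 1, else 2, ...; a target is out if some Accept/Reject pair would then sit in one state with the same input left (inseparable). If every existing state is out, open a new one.
a: 0a undefined. 0a->0: no, ab/b meet in 0 with "b" left. Open state 1: 0a->1.
b: 0b undefined. 0b->0: no, a/ba meet in 1. 0b->1: no, aa/ba meet in 1 with "a" left. Open state 2: 0b->2.
c: 0c undefined. 0c->0: no, ca/cca meet in 1. 0c->1: no, acc/ccc meet in 1 with "cc" left. 0c->2: no, ca/ba meet in 2 with "a" left. Open state 3: 0c->3.
aa: 1a undefined. 1a->0: ok.
ab: 1b undefined. 1b->0: no, abb/b meet in 2. 1b->1: ok.
ac: 1c undefined. 1c->0: no, acb/b meet in 2. 1c->1: ok.
ba: 2a undefined. 2a->0: no, aa/ba meet in 0. 2a->1: no, acc/ba meet in 1. 2a->2: ok.
bc: 2c undefined. 2c->0: ok.
ca: 3a undefined. 3a->0: ok.
cb: 3b undefined. 3b->0: no, bc/cb meet in 0. 3b->1: no, acc/cb meet in 1. 3b->2: ok.
cc: 3c undefined. 3c->0: no, acc/cca meet in 1. 3c->1: no, bc/cca meet in 0. 3c->2: no, bc/ccc meet in 0. 3c->3: no, bc/cca meet in 0. Open state 4: 3c->4.
cbb: 2b undefined. 2b->0: ok.
cca: 4a undefined. 4a->0: no, bc/cca meet in 0. 4a->1: no, acc/cca meet in 1. 4a->2: ok.
ccb: 4b undefined. 4b->0: no, acc/ccba meet in 1. 4b->1: no, bc/ccba meet in 0. 4b->2: ok.
ccc: 4c undefined. 4c->0: no, bc/ccc meet in 0. 4c->1: no, acc/ccc meet in 1. 4c->2: ok.
All examples now run through 5 states with every (state, symbol) defined. Accept strings end in {0,1,3}, Reject strings end in {2}; accept={0,1,3}.

states=5 start=0 accept={0,1,3} delta: 0a->1 0b->2 0c->3 1a->0 1b->1 1c->1 2a->2 2b->0 2c->0 3a->0 3b->2 3c->4 4a->2 4b->2 4c->2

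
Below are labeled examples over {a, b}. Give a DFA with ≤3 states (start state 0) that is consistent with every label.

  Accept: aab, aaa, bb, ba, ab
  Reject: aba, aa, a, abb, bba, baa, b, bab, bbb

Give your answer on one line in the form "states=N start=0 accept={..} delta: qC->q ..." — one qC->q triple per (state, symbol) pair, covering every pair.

State merging on the prefix tree: take the shortest (then alphabetical) example prefix whose next move is undefined and point that move at state 0, else 1, else 2, ...; a target is out if some Accept/Reject pair would then sit in one state with the same input left (inseparable). If every existing state is out, open a new one.
a: 0a undefined. 0a->0: no, aab/b meet in 0 with "b" left. Open state 1: 0a->1.
b: 0b undefined. 0b->0: no, bb/b meet in 0. 0b->1: no, aab/bab meet in 1 with "ab" left. Open state 2: 0b->2.
aa: 1a undefined. 1a->0: no, aab/b meet in 2. 1a->1: no, aaa/aa meet in 1. 1a->2: ok.
ab: 1b undefined. 1b->0: ok.
ba: 2a undefined. 2a->0: ok.
bb: 2b undefined. 2b->0: ok.
All examples now run through 3 states with every (state, symbol) defined. Accept strings end in {0}, Reject strings end in {1,2}; accept={0}.

states=3 start=0 accept={0} delta: 0a->1 0b->2 1a->2 1b->0 2a->0 2b->0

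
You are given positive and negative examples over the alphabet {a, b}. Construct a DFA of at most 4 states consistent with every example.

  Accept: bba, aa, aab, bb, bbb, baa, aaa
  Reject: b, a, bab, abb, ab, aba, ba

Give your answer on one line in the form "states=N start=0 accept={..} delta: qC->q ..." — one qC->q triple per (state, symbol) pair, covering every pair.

Grow the machine one transition at a time. Run the examples from 0; the earliest place one falls off (shortest prefix, ties alphabetical) gets sent to the lowest-numbered state that keeps every Accept/Reject pair distinguishable — a pair clashes when both reach the same state with identical unread suffix — and to a fresh state only if none does.
a: 0a undefined. 0a->0: no, aa/a meet in 0. Open state 1: 0a->1.
b: 0b undefined. 0b->0: no, bba/a meet in 1. 0b->1: no, bba/aba meet in 1 with "ba" left. Open state 2: 0b->2.
aa: 1a undefined. 1a->0: no, aab/b meet in 2. 1a->1: no, aa/a meet in 1. 1a->2: no, aa/b meet in 2. Open state 3: 1a->3.
ab: 1b undefined. 1b->0: ok.
ba: 2a undefined. 2a->0: no, baa/a meet in 1. 2a->1: ok.
bb: 2b undefined. 2b->0: no, bba/a meet in 1. 2b->1: no, bb/a meet in 1. 2b->2: no, bba/a meet in 1. 2b->3: ok.
aaa: 3a undefined. 3a->0: no, bba/bab meet in 0. 3a->1: no, bba/a meet in 1. 3a->2: no, bba/b meet in 2. 3a->3: ok.
aab: 3b undefined. 3b->0: no, aab/bab meet in 0. 3b->1: no, aab/a meet in 1. 3b->2: no, aab/b meet in 2. 3b->3: ok.
All examples now run through 4 states with every (state, symbol) defined. Accept strings end in {3}, Reject strings end in {0,1,2}; accept={3}.

states=4 start=0 accept={3} delta: 0a->1 0b->2 1a->3 1b->0 2a->1 2b->3 3a->3 3b->3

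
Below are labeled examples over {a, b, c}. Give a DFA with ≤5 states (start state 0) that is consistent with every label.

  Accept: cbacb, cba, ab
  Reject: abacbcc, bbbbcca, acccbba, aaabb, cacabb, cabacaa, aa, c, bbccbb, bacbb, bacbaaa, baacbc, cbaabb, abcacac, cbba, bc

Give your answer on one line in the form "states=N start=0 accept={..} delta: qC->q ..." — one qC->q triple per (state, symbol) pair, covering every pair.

State merging on the prefix tree: take the shortest (then alphabetical) example prefix whose next move is undefined and point that move at state 0, else 1, else 2, ...; a target is out if some Accept/Reject pair would then sit in one state with the same input left (inseparable). If every existing state is out, open a new one.
a: 0a undefined. 0a->0: ok.
b: 0b undefined. 0b->0: no, ab/aaabb meet in 0. Open state 1: 0b->1.
c: 0c undefined. 0c->0: ok.
ba: 1a undefined. 1a->0: no, cba/cabacaa meet in 0. 1a->1: ok.
bb: 1b undefined. 1b->0: no, cba/cbaabb meet in 1. 1b->1: no, cba/acccbba meet in 1. Open state 2: 1b->2.
bc: 1c undefined. 1c->0: no, cbacb/bacbaaa meet in 1. 1c->1: no, cbacb/aaabb meet in 2. 1c->2: no, cbacb/cbaabb meet in 2 with "b" left. Open state 3: 1c->3.
bbb: 2b undefined. 2b->0: ok.
bbc: 2c undefined. 2c->0: ok.
abca: 3a undefined. 3a->0: ok.
bacb: 3b undefined. 3b->0: no, cbacb/abacbcc meet in 0. 3b->1: no, cbacb/bacbaaa meet in 1. 3b->2: no, cbacb/aaabb meet in 2. 3b->3: no, cbacb/bacbb meet in 3. Open state 4: 3b->4.
cbba: 2a undefined. 2a->0: ok.
bacba: 4a undefined. 4a->0: ok.
bacbb: 4b undefined. 4b->0: ok.
abacbc: 4c undefined. 4c->0: ok.
bbbbcc: 3c undefined. 3c->0: ok.
All examples now run through 5 states with every (state, symbol) defined. Accept strings end in {1,4}, Reject strings end in {0,2,3}; accept={1,4}.

states=5 start=0 accept={1,4} delta: 0a->0 0b->1 0c->0 1a->1 1b->2 1c->3 2a->0 2b->0 2c->0 3a->0 3b->4 3c->0 4a->0 4b->0 4c->0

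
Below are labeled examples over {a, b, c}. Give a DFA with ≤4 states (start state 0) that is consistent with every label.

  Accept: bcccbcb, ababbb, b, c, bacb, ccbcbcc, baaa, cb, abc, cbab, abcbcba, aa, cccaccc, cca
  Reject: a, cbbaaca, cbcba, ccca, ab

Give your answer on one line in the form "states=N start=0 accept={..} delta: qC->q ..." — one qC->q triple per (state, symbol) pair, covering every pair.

states=4 start=0 accept={0,2,3} delta: 0a->1 0b->0 0c->2 1a->2 1b->1 1c->0 2a->0 2b->2 2c->3 3a->0 3b->0 3c->0

State merging on the prefix tree: take the shortest (then alphabetical) example prefix whose next move is undefined and point that move at state 0, else 1, else 2, ...; a target is out if some Accept/Reject pair would then sit in one state with the same input left (inseparable). If every existing state is out, open a new one.
a: 0a undefined. 0a->0: no, b/ab meet in 0 with "b" left. Open state 1: 0a->1.
b: 0b undefined. 0b->0: ok.
c: 0c undefined. 0c->0: no, cbab/ab meet in 1 with "b" left. 0c->1: no, c/a meet in 1. Open state 2: 0c->2.
aa: 1a undefined. 1a->0: no, baaa/a meet in 1. 1a->1: no, baaa/a meet in 1. 1a->2: ok.
ab: 1b undefined. 1b->0: no, ababbb/ab meet in 0. 1b->1: ok.
cb: 2b undefined. 2b->0: no, cbab/a meet in 1. 2b->1: no, ababbb/a meet in 1. 2b->2: ok.
cc: 2c undefined. 2c->0: no, baaa/ccca meet in 2 with "a" left. 2c->1: no, ababbb/cbcba meet in 2. 2c->2: no, baaa/cbcba meet in 2 with "a" left. Open state 3: 2c->3.
abc: 1c undefined. 1c->0: ok.
cba: 2a undefined. 2a->0: ok.
cca: 3a undefined. 3a->0: ok.
ccb: 3b undefined. 3b->0: ok.
ccc: 3c undefined. 3c->0: ok.
All examples now run through 4 states with every (state, symbol) defined. Accept strings end in {0,2,3}, Reject strings end in {1}; accept={0,2,3}.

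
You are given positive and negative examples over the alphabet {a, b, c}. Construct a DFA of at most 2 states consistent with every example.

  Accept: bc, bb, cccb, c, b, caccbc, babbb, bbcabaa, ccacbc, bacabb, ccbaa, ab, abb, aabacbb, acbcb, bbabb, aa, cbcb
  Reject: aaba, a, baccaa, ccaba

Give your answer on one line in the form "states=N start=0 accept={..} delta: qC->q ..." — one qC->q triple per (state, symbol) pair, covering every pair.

State merging on the prefix tree: take the shortest (then alphabetical) example prefix whose next move is undefined and point that move at state 0, else 1, else 2, ...; a target is out if some Accept/Reject pair would then sit in one state with the same input left (inseparable). If every existing state is out, open a new one.
a: 0a undefined. 0a->0: no, aa/a meet in 0. Open state 1: 0a->1.
b: 0b undefined. 0b->0: ok.
c: 0c undefined. 0c->0: ok.
aa: 1a undefined. 1a->0: ok.
ab: 1b undefined. 1b->0: ok.
ac: 1c undefined. 1c->0: no, bc/baccaa meet in 0. 1c->1: ok.
All examples now run through 2 states with every (state, symbol) defined. Accept strings end in {0}, Reject strings end in {1}; accept={0}.

states=2 start=0 accept={0} delta: 0a->1 0b->0 0c->0 1a->0 1b->0 1c->1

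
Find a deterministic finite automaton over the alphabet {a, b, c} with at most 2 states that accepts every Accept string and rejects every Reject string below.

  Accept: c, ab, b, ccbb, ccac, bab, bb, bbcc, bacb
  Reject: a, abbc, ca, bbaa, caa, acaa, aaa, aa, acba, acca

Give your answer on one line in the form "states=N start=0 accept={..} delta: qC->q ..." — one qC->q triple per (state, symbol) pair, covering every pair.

Fold the examples into a partial DFA from state 0: repeatedly fix the first undefined (state, symbol) met by the shortest-then-alphabetical prefix, trying targets in increasing order and rejecting any under which an Accept and a Reject string meet in one state with the same remainder; add a state when all current targets are rejected. Accepting states are where Accept strings end.
a: 0a undefined. 0a->0: ok.
b: 0b undefined. 0b->0: no, c/abbc meet in 0 with "c" left. Open state 1: 0b->1.
c: 0c undefined. 0c->0: no, c/a meet in 0. 0c->1: ok.
ba: 1a undefined. 1a->0: ok.
bb: 1b undefined. 1b->0: no, c/abbc meet in 1. 1b->1: ok.
cc: 1c undefined. 1c->0: ok.
All examples now run through 2 states with every (state, symbol) defined. Accept strings end in {1}, Reject strings end in {0}; accept={1}.

states=2 start=0 accept={1} delta: 0a->0 0b->1 0c->1 1a->0 1b->1 1c->0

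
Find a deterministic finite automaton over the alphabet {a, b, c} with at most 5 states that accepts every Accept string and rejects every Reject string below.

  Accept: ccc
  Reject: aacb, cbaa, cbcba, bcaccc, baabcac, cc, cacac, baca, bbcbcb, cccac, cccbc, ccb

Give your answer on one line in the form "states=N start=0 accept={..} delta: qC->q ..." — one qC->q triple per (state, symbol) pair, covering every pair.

State merging on the prefix tree: take the shortest (then alphabetical) example prefix whose next move is undefined and point that move at state 0, else 1, else 2, ...; a target is out if some Accept/Reject pair would then sit in one state with the same input left (inseparable). If every existing state is out, open a new one.
a: 0a undefined. 0a->0: ok.
b: 0b undefined. 0b->0: ok.
c: 0c undefined. 0c->0: no, ccc/aacb meet in 0. Open state 1: 0c->1.
ca: 1a undefined. 1a->0: no, ccc/bcaccc meet in 1 with "cc" left. 1a->1: ok.
cb: 1b undefined. 1b->0: ok.
cc: 1c undefined. 1c->0: no, ccc/cacac meet in 1. 1c->1: no, ccc/bcaccc meet in 1. Open state 2: 1c->2.
ccb: 2b undefined. 2b->0: ok.
ccc: 2c undefined. 2c->0: no, ccc/aacb meet in 0. 2c->1: no, ccc/baca meet in 1. 2c->2: no, ccc/bcaccc meet in 2. Open state 3: 2c->3.
caca: 2a undefined. 2a->0: ok.
ccca: 3a undefined. 3a->0: ok.
cccb: 3b undefined. 3b->0: ok.
bcaccc: 3c undefined. 3c->0: ok.
All examples now run through 4 states with every (state, symbol) defined. Accept strings end in {3}, Reject strings end in {0,1,2}; accept={3}.

states=4 start=0 accept={3} delta: 0a->0 0b->0 0c->1 1a->1 1b->0 1c->2 2a->0 2b->0 2c->3 3a->0 3b->0 3c->0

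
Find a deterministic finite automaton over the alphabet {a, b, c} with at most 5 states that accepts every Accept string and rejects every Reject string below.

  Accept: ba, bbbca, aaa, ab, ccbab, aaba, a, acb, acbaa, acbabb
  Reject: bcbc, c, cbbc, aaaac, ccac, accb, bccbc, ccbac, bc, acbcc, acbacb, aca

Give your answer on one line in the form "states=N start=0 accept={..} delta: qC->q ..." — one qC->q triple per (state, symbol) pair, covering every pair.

Grow the machine one transition at a time. Run the examples from 0; the earliest place one falls off (shortest prefix, ties alphabetical) gets sent to the lowest-numbered state that keeps every Accept/Reject pair distinguishable — a pair clashes when both reach the same state with identical unread suffix — and to a fresh state only if none does.
a: 0a undefined. 0a->0: ok.
b: 0b undefined. 0b->0: no, bbbca/aca meet in 0 with "ca" left. Open state 1: 0b->1.
c: 0c undefined. 0c->0: no, aaa/c meet in 0. 0c->1: no, ba/aca meet in 1 with "a" left. Open state 2: 0c->2.
ba: 1a undefined. 1a->0: ok.
bb: 1b undefined. 1b->0: ok.
bc: 1c undefined. 1c->0: no, ba/bcbc meet in 0. 1c->1: no, ab/bc meet in 1. 1c->2: no, bbbca/aca meet in 2 with "a" left. Open state 3: 1c->3.
cb: 2b undefined. 2b->0: no, ba/acbacb meet in 0. 2b->1: no, ab/acbacb meet in 1. 2b->2: no, acb/c meet in 2. 2b->3: no, acb/bc meet in 3. Open state 4: 2b->4.
cc: 2c undefined. 2c->0: no, ab/accb meet in 1. 2c->1: no, ba/accb meet in 0. 2c->2: no, acb/accb meet in 4. 2c->3: ok.
aca: 2a undefined. 2a->0: no, ba/aca meet in 0. 2a->1: no, ab/aca meet in 1. 2a->2: ok.
bcb: 3b undefined. 3b->0: no, ba/accb meet in 0. 3b->1: no, ab/accb meet in 1. 3b->2: ok.
bcc: 3c undefined. 3c->0: ok.
cbb: 4b undefined. 4b->0: ok.
cca: 3a undefined. 3a->0: ok.
acba: 4a undefined. 4a->0: no, ccbab/acbacb meet in 4. 4a->1: ok.
acbc: 4c undefined. 4c->0: ok.
All examples now run through 5 states with every (state, symbol) defined. Accept strings end in {0,1,4}, Reject strings end in {2,3}; accept={0,1,4}.

states=5 start=0 accept={0,1,4} delta: 0a->0 0b->1 0c->2 1a->0 1b->0 1c->3 2a->2 2b->4 2c->3 3a->0 3b->2 3c->0 4a->1 4b->0 4c->0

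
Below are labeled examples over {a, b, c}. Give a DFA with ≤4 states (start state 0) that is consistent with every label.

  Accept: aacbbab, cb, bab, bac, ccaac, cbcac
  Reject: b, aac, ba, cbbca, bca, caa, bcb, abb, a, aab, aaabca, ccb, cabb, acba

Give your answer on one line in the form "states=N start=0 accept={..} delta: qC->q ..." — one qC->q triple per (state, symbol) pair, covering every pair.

states=4 start=0 accept={3} delta: 0a->0 0b->1 0c->2 1a->2 1b->0 1c->0 2a->0 2b->3 2c->3 3a->1 3b->1 3c->1

Grow the machine one transition at a time. Run the examples from 0; the earliest place one falls off (shortest prefix, ties alphabetical) gets sent to the lowest-numbered state that keeps every Accept/Reject pair distinguishable — a pair clashes when both reach the same state with identical unread suffix — and to a fresh state only if none does.
a: 0a undefined. 0a->0: ok.
b: 0b undefined. 0b->0: no, cb/bcb meet in 0 with "cb" left. Open state 1: 0b->1.
c: 0c undefined. 0c->0: no, cb/b meet in 1. 0c->1: no, cb/abb meet in 1 with "b" left. Open state 2: 0c->2.
ba: 1a undefined. 1a->0: no, bab/b meet in 1. 1a->1: no, bab/abb meet in 1 with "b" left. 1a->2: ok.
bc: 1c undefined. 1c->0: ok.
ca: 2a undefined. 2a->0: ok.
cb: 2b undefined. 2b->0: no, aacbbab/cbbca meet in 0. 2b->1: no, cb/b meet in 1. 2b->2: no, aacbbab/b meet in 1. Open state 3: 2b->3.
cc: 2c undefined. 2c->0: no, bac/bca meet in 0. 2c->1: no, bac/b meet in 1. 2c->2: no, cb/ccb meet in 3. 2c->3: ok.
abb: 1b undefined. 1b->0: ok.
cbb: 3b undefined. 3b->0: no, aacbbab/b meet in 1. 3b->1: ok.
cbc: 3c undefined. 3c->0: no, cbcac/aac meet in 2. 3c->1: ok.
cca: 3a undefined. 3a->0: no, ccaac/aac meet in 2. 3a->1: ok.
All examples now run through 4 states with every (state, symbol) defined. Accept strings end in {3}, Reject strings end in {0,1,2}; accept={3}.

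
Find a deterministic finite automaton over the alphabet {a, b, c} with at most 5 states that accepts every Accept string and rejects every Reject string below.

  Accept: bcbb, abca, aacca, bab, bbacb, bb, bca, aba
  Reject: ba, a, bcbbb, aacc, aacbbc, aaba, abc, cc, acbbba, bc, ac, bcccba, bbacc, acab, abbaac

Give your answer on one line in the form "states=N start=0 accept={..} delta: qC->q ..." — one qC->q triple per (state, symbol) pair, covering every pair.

states=5 start=0 accept={0,2,4} delta: 0a->1 0b->0 0c->1 1a->0 1b->2 1c->3 2a->0 2b->4 2c->1 3a->4 3b->0 3c->3 4a->0 4b->1 4c->1

Grow the machine one transition at a time. Run the examples from 0; the earliest place one falls off (shortest prefix, ties alphabetical) gets sent to the lowest-numbered state that keeps every Accept/Reject pair distinguishable — a pair clashes when both reach the same state with identical unread suffix — and to a fresh state only if none does.
a: 0a undefined. 0a->0: no, aba/ba meet in 0 with "ba" left. Open state 1: 0a->1.
b: 0b undefined. 0b->0: ok.
c: 0c undefined. 0c->0: no, bcbb/bcbbb meet in 0. 0c->1: ok.
aa: 1a undefined. 1a->0: ok.
ab: 1b undefined. 1b->0: no, bcbb/bcbbb meet in 0. 1b->1: no, bcbb/ba meet in 1. Open state 2: 1b->2.
ac: 1c undefined. 1c->0: no, aacca/ba meet in 1. 1c->1: no, aacca/acab meet in 0. 1c->2: no, bab/aacc meet in 2. Open state 3: 1c->3.
aba: 2a undefined. 2a->0: ok.
abb: 2b undefined. 2b->0: no, bcbb/bcbbb meet in 0. 2b->1: no, bcbb/ba meet in 1. 2b->2: no, bcbb/bcbbb meet in 2. 2b->3: no, bcbb/aacc meet in 3. Open state 4: 2b->4.
abc: 2c undefined. 2c->0: no, abca/ba meet in 1. 2c->1: ok.
aca: 3a undefined. 3a->0: no, abca/acab meet in 0. 3a->1: no, aacca/ba meet in 1. 3a->2: no, bcbb/acab meet in 4. 3a->3: no, aacca/aacc meet in 3. 3a->4: ok.
acb: 3b undefined. 3b->0: ok.
abba: 4a undefined. 4a->0: ok.
acab: 4b undefined. 4b->0: no, abca/bcbbb meet in 0. 4b->1: ok.
bccc: 3c undefined. 3c->0: no, abca/bbacc meet in 0. 3c->1: no, abca/bcccba meet in 0. 3c->2: no, abca/bcccba meet in 0. 3c->3: ok.
aacbbc: 4c undefined. 4c->0: no, abca/aacbbc meet in 0. 4c->1: ok.
All examples now run through 5 states with every (state, symbol) defined. Accept strings end in {0,2,4}, Reject strings end in {1,3}; accept={0,2,4}.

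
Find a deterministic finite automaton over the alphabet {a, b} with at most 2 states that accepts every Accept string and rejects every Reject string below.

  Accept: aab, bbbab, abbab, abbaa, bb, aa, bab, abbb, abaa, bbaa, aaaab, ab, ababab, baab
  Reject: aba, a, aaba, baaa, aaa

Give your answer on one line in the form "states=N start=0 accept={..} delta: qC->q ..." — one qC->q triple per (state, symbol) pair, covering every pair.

states=2 start=0 accept={0} delta: 0a->1 0b->0 1a->0 1b->0

State merging on the prefix tree: take the shortest (then alphabetical) example prefix whose next move is undefined and point that move at state 0, else 1, else 2, ...; a target is out if some Accept/Reject pair would then sit in one state with the same input left (inseparable). If every existing state is out, open a new one.
a: 0a undefined. 0a->0: no, aa/a meet in 0. Open state 1: 0a->1.
b: 0b undefined. 0b->0: ok.
aa: 1a undefined. 1a->0: ok.
ab: 1b undefined. 1b->0: ok.
All examples now run through 2 states with every (state, symbol) defined. Accept strings end in {0}, Reject strings end in {1}; accept={0}.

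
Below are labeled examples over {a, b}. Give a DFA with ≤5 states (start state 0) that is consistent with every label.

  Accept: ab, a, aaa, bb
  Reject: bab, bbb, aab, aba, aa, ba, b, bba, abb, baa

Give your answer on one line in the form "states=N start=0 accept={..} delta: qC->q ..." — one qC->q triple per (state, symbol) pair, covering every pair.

states=5 start=0 accept={1,3} delta: 0a->1 0b->2 1a->0 1b->3 2a->4 2b->3 3a->0 3b->0 4a->0 4b->0

State merging on the prefix tree: take the shortest (then alphabetical) example prefix whose next move is undefined and point that move at state 0, else 1, else 2, ...; a target is out if some Accept/Reject pair would then sit in one state with the same input left (inseparable). If every existing state is out, open a new one.
a: 0a undefined. 0a->0: no, ab/aab meet in 0 with "b" left. Open state 1: 0a->1.
b: 0b undefined. 0b->0: no, ab/bab meet in 1 with "b" left. 0b->1: no, a/b meet in 1. Open state 2: 0b->2.
aa: 1a undefined. 1a->0: ok.
ab: 1b undefined. 1b->0: no, ab/aa meet in 0. 1b->1: no, ab/abb meet in 1. 1b->2: no, ab/aab meet in 2. Open state 3: 1b->3.
ba: 2a undefined. 2a->0: no, a/baa meet in 1. 2a->1: no, ab/bab meet in 3. 2a->2: no, bb/bab meet in 2 with "b" left. 2a->3: no, ab/ba meet in 3. Open state 4: 2a->4.
bb: 2b undefined. 2b->0: no, a/bba meet in 1. 2b->1: no, ab/bbb meet in 3. 2b->2: no, bb/bbb meet in 2. 2b->3: ok.
aba: 3a undefined. 3a->0: ok.
abb: 3b undefined. 3b->0: ok.
baa: 4a undefined. 4a->0: ok.
bab: 4b undefined. 4b->0: ok.
All examples now run through 5 states with every (state, symbol) defined. Accept strings end in {1,3}, Reject strings end in {0,2,4}; accept={1,3}.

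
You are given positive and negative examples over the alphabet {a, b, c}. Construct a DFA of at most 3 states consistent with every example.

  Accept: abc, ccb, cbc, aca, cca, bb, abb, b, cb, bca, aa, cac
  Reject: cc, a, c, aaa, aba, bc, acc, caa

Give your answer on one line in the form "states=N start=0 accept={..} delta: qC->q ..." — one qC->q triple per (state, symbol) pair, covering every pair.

states=3 start=0 accept={0,2} delta: 0a->1 0b->0 0c->1 1a->2 1b->2 1c->1 2a->1 2b->0 2c->0

Grow the machine one transition at a time. Run the examples from 0; the earliest place one falls off (shortest prefix, ties alphabetical) gets sent to the lowest-numbered state that keeps every Accept/Reject pair distinguishable — a pair clashes when both reach the same state with identical unread suffix — and to a fresh state only if none does.
a: 0a undefined. 0a->0: no, abc/bc meet in 0 with "bc" left. Open state 1: 0a->1.
b: 0b undefined. 0b->0: ok.
c: 0c undefined. 0c->0: no, ccb/cc meet in 0. 0c->1: ok.
aa: 1a undefined. 1a->0: no, cac/a meet in 1. 1a->1: no, bca/a meet in 1. Open state 2: 1a->2.
ab: 1b undefined. 1b->0: no, abc/a meet in 1. 1b->1: no, abc/cc meet in 1 with "c" left. 1b->2: ok.
ac: 1c undefined. 1c->0: no, ccb/cc meet in 0. 1c->1: ok.
aaa: 2a undefined. 2a->0: no, bb/aaa meet in 0. 2a->1: ok.
abb: 2b undefined. 2b->0: ok.
abc: 2c undefined. 2c->0: ok.
All examples now run through 3 states with every (state, symbol) defined. Accept strings end in {0,2}, Reject strings end in {1}; accept={0,2}.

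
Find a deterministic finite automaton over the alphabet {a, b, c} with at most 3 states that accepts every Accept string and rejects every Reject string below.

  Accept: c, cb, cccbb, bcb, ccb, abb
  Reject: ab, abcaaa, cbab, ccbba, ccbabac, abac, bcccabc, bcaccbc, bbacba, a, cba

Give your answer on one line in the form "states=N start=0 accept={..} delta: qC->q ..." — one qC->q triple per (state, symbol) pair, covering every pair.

states=3 start=0 accept={2} delta: 0a->0 0b->1 0c->2 1a->1 1b->2 1c->1 2a->0 2b->2 2c->1

Fold the examples into a partial DFA from state 0: repeatedly fix the first undefined (state, symbol) met by the shortest-then-alphabetical prefix, trying targets in increasing order and rejecting any under which an Accept and a Reject string meet in one state with the same remainder; add a state when all current targets are rejected. Accepting states are where Accept strings end.
a: 0a undefined. 0a->0: ok.
b: 0b undefined. 0b->0: no, c/abac meet in 0 with "c" left. Open state 1: 0b->1.
c: 0c undefined. 0c->0: no, c/a meet in 0. 0c->1: no, c/ab meet in 1. Open state 2: 0c->2.
bb: 1b undefined. 1b->0: no, abb/a meet in 0. 1b->1: no, abb/ab meet in 1. 1b->2: ok.
bc: 1c undefined. 1c->0: no, bcb/ab meet in 1. 1c->1: ok.
cb: 2b undefined. 2b->0: no, cb/a meet in 0. 2b->1: no, cb/ab meet in 1. 2b->2: ok.
cc: 2c undefined. 2c->0: no, ccb/ab meet in 1. 2c->1: ok.
aba: 1a undefined. 1a->0: no, c/abac meet in 2. 1a->1: ok.
bba: 2a undefined. 2a->0: ok.
All examples now run through 3 states with every (state, symbol) defined. Accept strings end in {2}, Reject strings end in {0,1}; accept={2}.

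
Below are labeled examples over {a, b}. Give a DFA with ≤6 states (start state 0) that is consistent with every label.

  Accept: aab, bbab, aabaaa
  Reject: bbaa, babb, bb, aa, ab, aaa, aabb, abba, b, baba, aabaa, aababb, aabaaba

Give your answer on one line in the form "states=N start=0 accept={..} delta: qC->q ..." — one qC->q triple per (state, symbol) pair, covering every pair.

State merging on the prefix tree: take the shortest (then alphabetical) example prefix whose next move is undefined and point that move at state 0, else 1, else 2, ...; a target is out if some Accept/Reject pair would then sit in one state with the same input left (inseparable). If every existing state is out, open a new one.
a: 0a undefined. 0a->0: no, aab/ab meet in 0 with "b" left. Open state 1: 0a->1.
b: 0b undefined. 0b->0: no, bbab/ab meet in 1 with "b" left. 0b->1: ok.
aa: 1a undefined. 1a->0: no, aab/aaa meet in 1. 1a->1: no, aab/bb meet in 1 with "b" left. Open state 2: 1a->2.
ab: 1b undefined. 1b->0: no, bbab/bb meet in 0. 1b->1: ok.
aaa: 2a undefined. 2a->0: ok.
aab: 2b undefined. 2b->0: no, aab/bbaa meet in 0. 2b->1: no, aab/babb meet in 1. 2b->2: no, aab/babb meet in 2. Open state 3: 2b->3.
aaba: 3a undefined. 3a->0: no, aabaaa/aa meet in 2. 3a->1: no, aabaaa/bbaa meet in 0. 3a->2: no, aabaaa/bb meet in 1. 3a->3: no, aab/baba meet in 3. Open state 4: 3a->4.
aabb: 3b undefined. 3b->0: ok.
aabaa: 4a undefined. 4a->0: no, aabaaa/bb meet in 1. 4a->1: no, aabaaa/aa meet in 2. 4a->2: no, aabaaa/bbaa meet in 0. 4a->3: no, aab/aabaa meet in 3. 4a->4: no, aabaaa/baba meet in 4. Open state 5: 4a->5.
aabab: 4b undefined. 4b->0: ok.
aabaaa: 5a undefined. 5a->0: no, aabaaa/bbaa meet in 0. 5a->1: no, aabaaa/bb meet in 1. 5a->2: no, aabaaa/aa meet in 2. 5a->3: ok.
aabaab: 5b undefined. 5b->0: ok.
All examples now run through 6 states with every (state, symbol) defined. Accept strings end in {3}, Reject strings end in {0,1,2,4,5}; accept={3}.

states=6 start=0 accept={3} delta: 0a->1 0b->1 1a->2 1b->1 2a->0 2b->3 3a->4 3b->0 4a->5 4b->0 5a->3 5b->0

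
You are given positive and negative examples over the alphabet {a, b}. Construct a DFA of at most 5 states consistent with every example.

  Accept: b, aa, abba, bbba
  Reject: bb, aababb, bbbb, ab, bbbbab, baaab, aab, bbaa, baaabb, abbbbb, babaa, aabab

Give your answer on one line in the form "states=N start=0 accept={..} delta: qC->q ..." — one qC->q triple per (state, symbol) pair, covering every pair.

states=4 start=0 accept={1,3} delta: 0a->1 0b->1 1a->1 1b->2 2a->3 2b->2 3a->0 3b->2

Fold the examples into a partial DFA from state 0: repeatedly fix the first undefined (state, symbol) met by the shortest-then-alphabetical prefix, trying targets in increasing order and rejecting any under which an Accept and a Reject string meet in one state with the same remainder; add a state when all current targets are rejected. Accepting states are where Accept strings end.
a: 0a undefined. 0a->0: no, b/ab meet in 0 with "b" left. Open state 1: 0a->1.
b: 0b undefined. 0b->0: no, b/bb meet in 0. 0b->1: ok.
aa: 1a undefined. 1a->0: no, b/baaab meet in 1. 1a->1: ok.
ab: 1b undefined. 1b->0: no, b/aababb meet in 1. 1b->1: no, b/bb meet in 1. Open state 2: 1b->2.
abb: 2b undefined. 2b->0: no, b/bbbb meet in 1. 2b->1: no, b/baaabb meet in 1. 2b->2: ok.
bba: 2a undefined. 2a->0: no, b/bbbbab meet in 1. 2a->1: no, b/bbaa meet in 1. 2a->2: no, abba/bb meet in 2. Open state 3: 2a->3.
bbaa: 3a undefined. 3a->0: ok.
aabab: 3b undefined. 3b->0: no, b/aababb meet in 1. 3b->1: no, b/bbbbab meet in 1. 3b->2: ok.
All examples now run through 4 states with every (state, symbol) defined. Accept strings end in {1,3}, Reject strings end in {0,2}; accept={1,3}.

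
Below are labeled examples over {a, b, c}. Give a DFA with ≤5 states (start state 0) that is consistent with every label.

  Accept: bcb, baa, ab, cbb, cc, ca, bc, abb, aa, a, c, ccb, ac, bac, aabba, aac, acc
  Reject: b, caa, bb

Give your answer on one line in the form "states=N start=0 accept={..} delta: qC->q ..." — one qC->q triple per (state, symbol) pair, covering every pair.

states=3 start=0 accept={1,2} delta: 0a->1 0b->0 0c->1 1a->2 1b->1 1c->1 2a->0 2b->0 2c->1

Grow the machine one transition at a time. Run the examples from 0; the earliest place one falls off (shortest prefix, ties alphabetical) gets sent to the lowest-numbered state that keeps every Accept/Reject pair distinguishable — a pair clashes when both reach the same state with identical unread suffix — and to a fresh state only if none does.
a: 0a undefined. 0a->0: no, ab/b meet in 0 with "b" left. Open state 1: 0a->1.
b: 0b undefined. 0b->0: ok.
c: 0c undefined. 0c->0: no, bcb/b meet in 0. 0c->1: ok.
aa: 1a undefined. 1a->0: no, baa/b meet in 0. 1a->1: no, baa/caa meet in 1. Open state 2: 1a->2.
ab: 1b undefined. 1b->0: no, bcb/b meet in 0. 1b->1: ok.
ac: 1c undefined. 1c->0: no, cc/b meet in 0. 1c->1: ok.
aab: 2b undefined. 2b->0: ok.
aac: 2c undefined. 2c->0: no, aac/b meet in 0. 2c->1: ok.
caa: 2a undefined. 2a->0: ok.
All examples now run through 3 states with every (state, symbol) defined. Accept strings end in {1,2}, Reject strings end in {0}; accept={1,2}.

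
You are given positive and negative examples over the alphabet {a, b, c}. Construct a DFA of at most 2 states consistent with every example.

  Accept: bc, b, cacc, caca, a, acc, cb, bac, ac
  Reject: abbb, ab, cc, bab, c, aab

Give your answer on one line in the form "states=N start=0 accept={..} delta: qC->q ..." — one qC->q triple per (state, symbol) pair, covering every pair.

states=2 start=0 accept={1} delta: 0a->1 0b->1 0c->0 1a->1 1b->0 1c->1

Grow the machine one transition at a time. Run the examples from 0; the earliest place one falls off (shortest prefix, ties alphabetical) gets sent to the lowest-numbered state that keeps every Accept/Reject pair distinguishable — a pair clashes when both reach the same state with identical unread suffix — and to a fresh state only if none does.
a: 0a undefined. 0a->0: no, b/ab meet in 0 with "b" left. Open state 1: 0a->1.
b: 0b undefined. 0b->0: no, bc/c meet in 0 with "c" left. 0b->1: ok.
c: 0c undefined. 0c->0: ok.
aa: 1a undefined. 1a->0: no, b/bab meet in 1. 1a->1: ok.
ab: 1b undefined. 1b->0: ok.
ac: 1c undefined. 1c->0: no, bc/abbb meet in 0. 1c->1: ok.
All examples now run through 2 states with every (state, symbol) defined. Accept strings end in {1}, Reject strings end in {0}; accept={1}.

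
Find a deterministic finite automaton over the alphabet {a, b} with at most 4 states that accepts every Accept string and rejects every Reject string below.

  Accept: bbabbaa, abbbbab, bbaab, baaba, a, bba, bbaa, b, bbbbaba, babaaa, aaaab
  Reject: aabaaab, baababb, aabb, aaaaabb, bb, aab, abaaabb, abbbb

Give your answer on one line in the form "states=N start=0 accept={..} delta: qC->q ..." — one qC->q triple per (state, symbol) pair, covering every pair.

states=4 start=0 accept={0,1,3} delta: 0a->1 0b->1 1a->2 1b->2 2a->3 2b->2 3a->0 3b->0

Fold the examples into a partial DFA from state 0: repeatedly fix the first undefined (state, symbol) met by the shortest-then-alphabetical prefix, trying targets in increasing order and rejecting any under which an Accept and a Reject string meet in one state with the same remainder; add a state when all current targets are rejected. Accepting states are where Accept strings end.
a: 0a undefined. 0a->0: no, b/aab meet in 0 with "b" left. Open state 1: 0a->1.
b: 0b undefined. 0b->0: no, bbaab/aab meet in 1 with "ab" left. 0b->1: ok.
aa: 1a undefined. 1a->0: no, a/aabaaab meet in 1. 1a->1: no, aaaab/bb meet in 1 with "b" left. Open state 2: 1a->2.
ab: 1b undefined. 1b->0: no, abbbbab/aab meet in 2 with "b" left. 1b->1: no, abbbbab/aab meet in 2 with "b" left. 1b->2: ok.
aaa: 2a undefined. 2a->0: no, bbaab/bb meet in 2. 2a->1: no, bbaab/baababb meet in 2 with "b" left. 2a->2: no, bbaab/aab meet in 2 with "b" left. Open state 3: 2a->3.
aab: 2b undefined. 2b->0: no, abbbbab/aabaaab meet in 3 with "b" left. 2b->1: no, abbbbab/aab meet in 1. 2b->2: ok.
aaaa: 3a undefined. 3a->0: ok.
baab: 3b undefined. 3b->0: ok.
All examples now run through 4 states with every (state, symbol) defined. Accept strings end in {0,1,3}, Reject strings end in {2}; accept={0,1,3}.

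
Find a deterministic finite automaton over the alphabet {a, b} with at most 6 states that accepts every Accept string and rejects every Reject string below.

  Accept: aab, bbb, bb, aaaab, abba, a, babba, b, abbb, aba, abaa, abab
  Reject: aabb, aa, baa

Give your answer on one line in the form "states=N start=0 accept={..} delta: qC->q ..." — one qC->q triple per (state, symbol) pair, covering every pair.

states=4 start=0 accept={0,1,3} delta: 0a->1 0b->0 1a->2 1b->3 2a->0 2b->3 3a->0 3b->2

Fold the examples into a partial DFA from state 0: repeatedly fix the first undefined (state, symbol) met by the shortest-then-alphabetical prefix, trying targets in increasing order and rejecting any under which an Accept and a Reject string meet in one state with the same remainder; add a state when all current targets are rejected. Accepting states are where Accept strings end.
a: 0a undefined. 0a->0: no, bb/aabb meet in 0 with "bb" left. Open state 1: 0a->1.
b: 0b undefined. 0b->0: ok.
aa: 1a undefined. 1a->0: no, aab/aabb meet in 0. 1a->1: no, a/aa meet in 1. Open state 2: 1a->2.
ab: 1b undefined. 1b->0: no, abaa/aa meet in 2. 1b->1: no, abba/aa meet in 2. 1b->2: no, abbb/aabb meet in 2 with "bb" left. Open state 3: 1b->3.
aaa: 2a undefined. 2a->0: ok.
aab: 2b undefined. 2b->0: no, aab/aabb meet in 0. 2b->1: no, aaaab/aabb meet in 3. 2b->2: no, aab/aabb meet in 2. 2b->3: ok.
aba: 3a undefined. 3a->0: ok.
abb: 3b undefined. 3b->0: no, bbb/aabb meet in 0. 3b->1: no, abba/aa meet in 2. 3b->2: ok.
All examples now run through 4 states with every (state, symbol) defined. Accept strings end in {0,1,3}, Reject strings end in {2}; accept={0,1,3}.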